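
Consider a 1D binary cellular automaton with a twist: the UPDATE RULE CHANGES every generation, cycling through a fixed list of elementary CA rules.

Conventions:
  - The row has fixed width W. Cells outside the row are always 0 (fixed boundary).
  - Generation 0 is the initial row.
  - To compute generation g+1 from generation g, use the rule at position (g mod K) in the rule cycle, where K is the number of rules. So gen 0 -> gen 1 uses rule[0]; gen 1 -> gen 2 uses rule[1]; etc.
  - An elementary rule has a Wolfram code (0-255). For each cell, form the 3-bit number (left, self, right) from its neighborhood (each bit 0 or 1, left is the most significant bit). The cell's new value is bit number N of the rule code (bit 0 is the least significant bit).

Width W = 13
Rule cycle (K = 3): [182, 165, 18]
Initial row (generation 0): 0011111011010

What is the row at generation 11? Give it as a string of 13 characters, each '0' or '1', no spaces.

Answer: 0100010001001

Derivation:
Gen 0: 0011111011010
Gen 1 (rule 182): 0101110100111
Gen 2 (rule 165): 0110101100010
Gen 3 (rule 18): 1000000010101
Gen 4 (rule 182): 1100000111111
Gen 5 (rule 165): 0001110011110
Gen 6 (rule 18): 0010001100001
Gen 7 (rule 182): 0111010010011
Gen 8 (rule 165): 0010110010000
Gen 9 (rule 18): 0100001101000
Gen 10 (rule 182): 1110010011100
Gen 11 (rule 165): 0100010001001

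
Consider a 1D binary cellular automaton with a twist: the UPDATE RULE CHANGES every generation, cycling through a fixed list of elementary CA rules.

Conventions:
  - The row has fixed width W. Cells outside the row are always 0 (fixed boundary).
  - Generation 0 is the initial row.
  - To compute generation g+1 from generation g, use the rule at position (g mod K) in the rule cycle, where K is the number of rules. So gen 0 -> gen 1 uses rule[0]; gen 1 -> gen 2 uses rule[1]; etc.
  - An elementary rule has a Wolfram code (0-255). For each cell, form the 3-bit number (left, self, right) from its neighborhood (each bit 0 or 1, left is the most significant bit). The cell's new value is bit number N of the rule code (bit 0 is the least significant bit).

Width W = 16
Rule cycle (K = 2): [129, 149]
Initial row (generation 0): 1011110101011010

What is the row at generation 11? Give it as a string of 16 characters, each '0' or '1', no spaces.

Answer: 0000100010001110

Derivation:
Gen 0: 1011110101011010
Gen 1 (rule 129): 0001100000000000
Gen 2 (rule 149): 1100011111111111
Gen 3 (rule 129): 0001001111111110
Gen 4 (rule 149): 1101100111111101
Gen 5 (rule 129): 0000000011111000
Gen 6 (rule 149): 1111111001110111
Gen 7 (rule 129): 0111110000100010
Gen 8 (rule 149): 0011101110111011
Gen 9 (rule 129): 1001000100010000
Gen 10 (rule 149): 1101110111011111
Gen 11 (rule 129): 0000100010001110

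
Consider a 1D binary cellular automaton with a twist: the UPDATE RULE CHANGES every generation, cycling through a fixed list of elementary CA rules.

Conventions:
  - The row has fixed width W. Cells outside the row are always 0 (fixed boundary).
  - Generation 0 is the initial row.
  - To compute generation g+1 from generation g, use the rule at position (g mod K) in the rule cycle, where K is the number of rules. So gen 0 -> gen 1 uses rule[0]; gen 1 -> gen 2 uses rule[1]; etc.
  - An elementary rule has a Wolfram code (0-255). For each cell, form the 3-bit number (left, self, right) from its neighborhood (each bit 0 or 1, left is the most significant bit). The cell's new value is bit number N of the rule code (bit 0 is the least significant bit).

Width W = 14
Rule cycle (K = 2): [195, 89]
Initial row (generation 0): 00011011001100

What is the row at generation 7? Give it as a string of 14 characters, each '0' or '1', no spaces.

Answer: 10101011000101

Derivation:
Gen 0: 00011011001100
Gen 1 (rule 195): 11101001010101
Gen 2 (rule 89): 10100100000000
Gen 3 (rule 195): 00001001111111
Gen 4 (rule 89): 11100101000001
Gen 5 (rule 195): 01101000011110
Gen 6 (rule 89): 01100111010011
Gen 7 (rule 195): 10101011000101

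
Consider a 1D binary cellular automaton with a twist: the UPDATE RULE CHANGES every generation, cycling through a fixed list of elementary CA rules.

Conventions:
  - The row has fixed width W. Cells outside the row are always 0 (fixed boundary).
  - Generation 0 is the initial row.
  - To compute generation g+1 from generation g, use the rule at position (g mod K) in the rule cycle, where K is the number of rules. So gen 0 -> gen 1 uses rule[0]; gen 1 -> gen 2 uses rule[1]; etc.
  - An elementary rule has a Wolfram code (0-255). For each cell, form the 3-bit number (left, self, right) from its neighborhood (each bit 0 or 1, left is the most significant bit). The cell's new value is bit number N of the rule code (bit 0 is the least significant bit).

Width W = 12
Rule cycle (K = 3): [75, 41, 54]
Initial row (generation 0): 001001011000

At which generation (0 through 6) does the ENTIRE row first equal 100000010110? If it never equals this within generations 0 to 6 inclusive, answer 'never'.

Answer: 2

Derivation:
Gen 0: 001001011000
Gen 1 (rule 75): 110010011011
Gen 2 (rule 41): 100000010110
Gen 3 (rule 54): 110000111001
Gen 4 (rule 75): 110111101010
Gen 5 (rule 41): 101100010100
Gen 6 (rule 54): 110010111110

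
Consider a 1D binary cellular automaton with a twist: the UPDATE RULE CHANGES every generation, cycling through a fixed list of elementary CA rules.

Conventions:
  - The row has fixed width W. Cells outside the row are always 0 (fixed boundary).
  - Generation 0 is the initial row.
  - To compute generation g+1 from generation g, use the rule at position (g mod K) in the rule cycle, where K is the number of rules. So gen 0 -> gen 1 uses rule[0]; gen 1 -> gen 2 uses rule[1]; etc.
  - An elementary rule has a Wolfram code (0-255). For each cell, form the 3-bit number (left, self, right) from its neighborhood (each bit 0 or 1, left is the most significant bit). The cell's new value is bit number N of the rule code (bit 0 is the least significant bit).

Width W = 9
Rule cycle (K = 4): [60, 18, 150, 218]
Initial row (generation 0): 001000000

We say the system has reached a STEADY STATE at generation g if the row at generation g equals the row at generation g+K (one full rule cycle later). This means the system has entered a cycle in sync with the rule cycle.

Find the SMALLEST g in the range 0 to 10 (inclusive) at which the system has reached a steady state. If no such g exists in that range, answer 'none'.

Answer: 4

Derivation:
Gen 0: 001000000
Gen 1 (rule 60): 001100000
Gen 2 (rule 18): 010010000
Gen 3 (rule 150): 111111000
Gen 4 (rule 218): 111111100
Gen 5 (rule 60): 100000010
Gen 6 (rule 18): 010000101
Gen 7 (rule 150): 111001101
Gen 8 (rule 218): 111111100
Gen 9 (rule 60): 100000010
Gen 10 (rule 18): 010000101
Gen 11 (rule 150): 111001101
Gen 12 (rule 218): 111111100
Gen 13 (rule 60): 100000010
Gen 14 (rule 18): 010000101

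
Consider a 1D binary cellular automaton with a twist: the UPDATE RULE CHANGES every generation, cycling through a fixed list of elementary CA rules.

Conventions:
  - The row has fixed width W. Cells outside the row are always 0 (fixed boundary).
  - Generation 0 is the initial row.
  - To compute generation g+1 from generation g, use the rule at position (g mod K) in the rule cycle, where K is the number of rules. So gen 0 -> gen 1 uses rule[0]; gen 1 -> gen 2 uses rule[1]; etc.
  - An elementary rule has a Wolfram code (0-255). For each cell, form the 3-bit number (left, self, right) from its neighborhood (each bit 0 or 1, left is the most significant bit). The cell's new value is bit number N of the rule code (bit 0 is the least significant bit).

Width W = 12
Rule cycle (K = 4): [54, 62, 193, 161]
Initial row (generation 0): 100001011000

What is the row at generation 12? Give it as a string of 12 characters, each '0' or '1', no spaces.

Answer: 111000101110

Derivation:
Gen 0: 100001011000
Gen 1 (rule 54): 110011100100
Gen 2 (rule 62): 101110011110
Gen 3 (rule 193): 000110001110
Gen 4 (rule 161): 110000100100
Gen 5 (rule 54): 001001111110
Gen 6 (rule 62): 011111000001
Gen 7 (rule 193): 001111011100
Gen 8 (rule 161): 100110101001
Gen 9 (rule 54): 111001111111
Gen 10 (rule 62): 100111000000
Gen 11 (rule 193): 000011011111
Gen 12 (rule 161): 111000101110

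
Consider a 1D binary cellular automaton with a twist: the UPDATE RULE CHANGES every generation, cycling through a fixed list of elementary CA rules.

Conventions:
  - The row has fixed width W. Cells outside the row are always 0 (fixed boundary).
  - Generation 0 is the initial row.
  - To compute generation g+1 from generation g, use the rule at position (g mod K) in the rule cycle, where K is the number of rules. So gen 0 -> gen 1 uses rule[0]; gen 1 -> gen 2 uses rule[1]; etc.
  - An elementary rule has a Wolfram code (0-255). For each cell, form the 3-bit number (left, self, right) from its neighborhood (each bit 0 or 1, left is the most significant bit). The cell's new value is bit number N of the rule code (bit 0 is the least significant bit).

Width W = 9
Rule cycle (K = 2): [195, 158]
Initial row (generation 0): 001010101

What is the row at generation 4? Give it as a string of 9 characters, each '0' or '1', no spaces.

Answer: 000111110

Derivation:
Gen 0: 001010101
Gen 1 (rule 195): 110000000
Gen 2 (rule 158): 101000000
Gen 3 (rule 195): 000011111
Gen 4 (rule 158): 000111110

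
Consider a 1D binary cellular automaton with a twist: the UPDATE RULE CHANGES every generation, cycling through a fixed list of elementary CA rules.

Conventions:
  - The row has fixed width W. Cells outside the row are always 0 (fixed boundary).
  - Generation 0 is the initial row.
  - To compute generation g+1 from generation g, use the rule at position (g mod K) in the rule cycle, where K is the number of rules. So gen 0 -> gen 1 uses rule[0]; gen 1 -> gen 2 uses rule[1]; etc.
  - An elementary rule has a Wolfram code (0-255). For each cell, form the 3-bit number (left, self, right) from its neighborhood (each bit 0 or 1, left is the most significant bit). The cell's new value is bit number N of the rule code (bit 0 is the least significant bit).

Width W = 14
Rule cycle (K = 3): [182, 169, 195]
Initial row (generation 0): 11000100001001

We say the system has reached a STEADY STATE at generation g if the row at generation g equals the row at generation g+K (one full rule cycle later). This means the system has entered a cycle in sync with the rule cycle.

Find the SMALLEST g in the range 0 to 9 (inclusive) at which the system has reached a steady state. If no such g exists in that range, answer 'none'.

Gen 0: 11000100001001
Gen 1 (rule 182): 00101110011111
Gen 2 (rule 169): 10011100011110
Gen 3 (rule 195): 00101101101110
Gen 4 (rule 182): 01110010010101
Gen 5 (rule 169): 01100000001010
Gen 6 (rule 195): 10101111110000
Gen 7 (rule 182): 11110111101000
Gen 8 (rule 169): 11101111010011
Gen 9 (rule 195): 01100111000101
Gen 10 (rule 182): 10011010101111
Gen 11 (rule 169): 00010101011110
Gen 12 (rule 195): 11100000001110

Answer: none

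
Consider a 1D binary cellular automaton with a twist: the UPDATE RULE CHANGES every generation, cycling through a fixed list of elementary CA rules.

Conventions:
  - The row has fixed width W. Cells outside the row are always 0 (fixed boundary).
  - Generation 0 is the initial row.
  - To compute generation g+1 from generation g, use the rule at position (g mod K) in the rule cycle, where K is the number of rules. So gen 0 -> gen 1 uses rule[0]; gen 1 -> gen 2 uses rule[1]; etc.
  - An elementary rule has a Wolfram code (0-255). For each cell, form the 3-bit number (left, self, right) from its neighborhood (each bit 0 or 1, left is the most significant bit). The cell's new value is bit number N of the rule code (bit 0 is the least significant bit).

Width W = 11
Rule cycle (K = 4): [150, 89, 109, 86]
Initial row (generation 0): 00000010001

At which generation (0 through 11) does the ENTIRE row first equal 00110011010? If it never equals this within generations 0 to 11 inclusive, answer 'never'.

Gen 0: 00000010001
Gen 1 (rule 150): 00000111011
Gen 2 (rule 89): 11110101011
Gen 3 (rule 109): 10011111111
Gen 4 (rule 86): 11100000001
Gen 5 (rule 150): 01010000011
Gen 6 (rule 89): 00001111011
Gen 7 (rule 109): 11101001111
Gen 8 (rule 86): 00101110001
Gen 9 (rule 150): 01100101011
Gen 10 (rule 89): 01110000011
Gen 11 (rule 109): 01010111011

Answer: never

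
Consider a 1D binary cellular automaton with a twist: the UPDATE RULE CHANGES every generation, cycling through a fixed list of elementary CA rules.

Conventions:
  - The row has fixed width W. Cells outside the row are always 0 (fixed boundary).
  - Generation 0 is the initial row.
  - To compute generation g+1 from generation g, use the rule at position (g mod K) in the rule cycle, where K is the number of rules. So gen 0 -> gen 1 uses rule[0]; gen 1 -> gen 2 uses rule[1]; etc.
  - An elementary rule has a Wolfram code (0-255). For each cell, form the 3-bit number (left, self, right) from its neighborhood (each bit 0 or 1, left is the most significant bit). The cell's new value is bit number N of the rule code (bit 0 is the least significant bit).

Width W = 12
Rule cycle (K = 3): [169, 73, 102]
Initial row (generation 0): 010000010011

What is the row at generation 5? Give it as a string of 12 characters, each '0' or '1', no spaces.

Gen 0: 010000010011
Gen 1 (rule 169): 000111000010
Gen 2 (rule 73): 110101011000
Gen 3 (rule 102): 011111101000
Gen 4 (rule 169): 011111010011
Gen 5 (rule 73): 010001000011

Answer: 010001000011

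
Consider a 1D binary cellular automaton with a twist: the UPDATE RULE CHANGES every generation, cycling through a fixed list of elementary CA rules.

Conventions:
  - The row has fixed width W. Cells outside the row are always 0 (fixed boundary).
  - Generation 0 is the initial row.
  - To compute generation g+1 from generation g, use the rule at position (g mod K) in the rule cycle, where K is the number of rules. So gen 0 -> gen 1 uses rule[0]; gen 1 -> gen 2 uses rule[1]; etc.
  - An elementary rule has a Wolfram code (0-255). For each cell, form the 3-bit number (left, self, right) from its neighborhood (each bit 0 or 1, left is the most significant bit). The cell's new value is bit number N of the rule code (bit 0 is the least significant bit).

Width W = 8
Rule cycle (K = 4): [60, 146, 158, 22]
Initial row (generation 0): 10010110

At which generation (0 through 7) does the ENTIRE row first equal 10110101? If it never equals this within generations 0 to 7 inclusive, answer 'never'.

Gen 0: 10010110
Gen 1 (rule 60): 11011101
Gen 2 (rule 146): 00001000
Gen 3 (rule 158): 00011100
Gen 4 (rule 22): 00100010
Gen 5 (rule 60): 00110011
Gen 6 (rule 146): 01001100
Gen 7 (rule 158): 11111010

Answer: never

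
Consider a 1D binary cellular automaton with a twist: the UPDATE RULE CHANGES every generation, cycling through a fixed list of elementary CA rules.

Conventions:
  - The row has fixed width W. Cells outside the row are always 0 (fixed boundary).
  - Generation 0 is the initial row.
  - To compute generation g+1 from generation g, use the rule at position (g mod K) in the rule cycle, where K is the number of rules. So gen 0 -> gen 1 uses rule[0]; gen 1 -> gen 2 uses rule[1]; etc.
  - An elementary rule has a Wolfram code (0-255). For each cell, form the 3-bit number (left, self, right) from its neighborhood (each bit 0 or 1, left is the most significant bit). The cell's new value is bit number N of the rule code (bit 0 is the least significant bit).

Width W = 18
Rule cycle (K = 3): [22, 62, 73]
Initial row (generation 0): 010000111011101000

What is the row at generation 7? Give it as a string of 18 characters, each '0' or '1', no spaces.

Gen 0: 010000111011101000
Gen 1 (rule 22): 111001000000001100
Gen 2 (rule 62): 100111100000011010
Gen 3 (rule 73): 000100101111011000
Gen 4 (rule 22): 001111100000000100
Gen 5 (rule 62): 011000010000001110
Gen 6 (rule 73): 011011000111101010
Gen 7 (rule 22): 100000101000001011

Answer: 100000101000001011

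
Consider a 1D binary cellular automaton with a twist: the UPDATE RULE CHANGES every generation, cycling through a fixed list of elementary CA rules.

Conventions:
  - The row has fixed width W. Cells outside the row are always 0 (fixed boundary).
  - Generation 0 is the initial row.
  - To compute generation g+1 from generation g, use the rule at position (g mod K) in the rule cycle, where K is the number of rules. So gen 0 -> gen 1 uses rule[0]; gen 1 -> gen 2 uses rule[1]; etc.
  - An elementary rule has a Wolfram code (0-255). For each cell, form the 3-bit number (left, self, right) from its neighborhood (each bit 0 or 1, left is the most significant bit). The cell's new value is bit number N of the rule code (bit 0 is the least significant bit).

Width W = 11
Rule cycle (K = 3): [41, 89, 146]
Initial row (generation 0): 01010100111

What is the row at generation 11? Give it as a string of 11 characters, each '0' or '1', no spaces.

Answer: 11010100100

Derivation:
Gen 0: 01010100111
Gen 1 (rule 41): 00101000100
Gen 2 (rule 89): 10000110011
Gen 3 (rule 146): 01001001100
Gen 4 (rule 41): 00000001001
Gen 5 (rule 89): 11111100100
Gen 6 (rule 146): 01111011010
Gen 7 (rule 41): 01000110100
Gen 8 (rule 89): 00110110011
Gen 9 (rule 146): 01000001100
Gen 10 (rule 41): 00011101001
Gen 11 (rule 89): 11010100100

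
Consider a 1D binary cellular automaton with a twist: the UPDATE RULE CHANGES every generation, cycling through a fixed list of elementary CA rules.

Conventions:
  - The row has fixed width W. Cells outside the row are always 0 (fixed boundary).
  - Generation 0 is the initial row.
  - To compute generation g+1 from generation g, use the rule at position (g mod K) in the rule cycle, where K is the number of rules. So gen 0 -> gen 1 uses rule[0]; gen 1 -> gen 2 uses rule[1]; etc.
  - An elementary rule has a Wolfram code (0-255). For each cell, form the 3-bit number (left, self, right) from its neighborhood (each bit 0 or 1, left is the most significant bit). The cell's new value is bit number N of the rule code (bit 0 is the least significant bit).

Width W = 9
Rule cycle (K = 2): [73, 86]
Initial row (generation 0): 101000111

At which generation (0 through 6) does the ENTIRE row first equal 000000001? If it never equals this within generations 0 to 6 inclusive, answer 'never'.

Gen 0: 101000111
Gen 1 (rule 73): 000010101
Gen 2 (rule 86): 000110101
Gen 3 (rule 73): 110110000
Gen 4 (rule 86): 010011000
Gen 5 (rule 73): 000011011
Gen 6 (rule 86): 000101001

Answer: never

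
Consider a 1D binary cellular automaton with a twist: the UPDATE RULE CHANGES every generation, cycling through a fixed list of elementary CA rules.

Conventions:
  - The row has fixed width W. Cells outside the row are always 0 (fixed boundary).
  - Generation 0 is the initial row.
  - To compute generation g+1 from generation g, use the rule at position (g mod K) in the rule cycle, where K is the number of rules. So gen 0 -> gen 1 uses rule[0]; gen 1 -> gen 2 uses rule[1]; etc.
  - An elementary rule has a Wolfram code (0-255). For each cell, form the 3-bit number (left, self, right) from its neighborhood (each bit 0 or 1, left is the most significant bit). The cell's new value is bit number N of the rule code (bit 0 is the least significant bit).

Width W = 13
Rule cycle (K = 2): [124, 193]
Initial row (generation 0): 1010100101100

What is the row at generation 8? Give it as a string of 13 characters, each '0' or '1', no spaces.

Gen 0: 1010100101100
Gen 1 (rule 124): 1111110111110
Gen 2 (rule 193): 0111110011110
Gen 3 (rule 124): 0100011010011
Gen 4 (rule 193): 0001001000001
Gen 5 (rule 124): 0001101100001
Gen 6 (rule 193): 1100100101100
Gen 7 (rule 124): 1110110111110
Gen 8 (rule 193): 0110010011110

Answer: 0110010011110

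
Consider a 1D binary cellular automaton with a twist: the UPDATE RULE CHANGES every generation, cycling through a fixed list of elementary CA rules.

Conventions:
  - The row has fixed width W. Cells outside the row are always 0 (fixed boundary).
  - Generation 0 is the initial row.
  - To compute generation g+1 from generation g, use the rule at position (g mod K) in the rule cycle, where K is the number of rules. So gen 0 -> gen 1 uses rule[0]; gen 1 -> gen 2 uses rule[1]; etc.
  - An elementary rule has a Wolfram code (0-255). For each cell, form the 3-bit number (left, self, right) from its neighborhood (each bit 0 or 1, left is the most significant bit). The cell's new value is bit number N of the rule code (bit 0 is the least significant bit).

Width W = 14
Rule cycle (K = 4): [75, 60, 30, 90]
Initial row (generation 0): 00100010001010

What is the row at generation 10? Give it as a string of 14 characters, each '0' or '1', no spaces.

Answer: 11111000001011

Derivation:
Gen 0: 00100010001010
Gen 1 (rule 75): 11001100110000
Gen 2 (rule 60): 10101010101000
Gen 3 (rule 30): 10101010101100
Gen 4 (rule 90): 00000000001110
Gen 5 (rule 75): 11111111111010
Gen 6 (rule 60): 10000000000111
Gen 7 (rule 30): 11000000001100
Gen 8 (rule 90): 11100000011110
Gen 9 (rule 75): 10101111110010
Gen 10 (rule 60): 11111000001011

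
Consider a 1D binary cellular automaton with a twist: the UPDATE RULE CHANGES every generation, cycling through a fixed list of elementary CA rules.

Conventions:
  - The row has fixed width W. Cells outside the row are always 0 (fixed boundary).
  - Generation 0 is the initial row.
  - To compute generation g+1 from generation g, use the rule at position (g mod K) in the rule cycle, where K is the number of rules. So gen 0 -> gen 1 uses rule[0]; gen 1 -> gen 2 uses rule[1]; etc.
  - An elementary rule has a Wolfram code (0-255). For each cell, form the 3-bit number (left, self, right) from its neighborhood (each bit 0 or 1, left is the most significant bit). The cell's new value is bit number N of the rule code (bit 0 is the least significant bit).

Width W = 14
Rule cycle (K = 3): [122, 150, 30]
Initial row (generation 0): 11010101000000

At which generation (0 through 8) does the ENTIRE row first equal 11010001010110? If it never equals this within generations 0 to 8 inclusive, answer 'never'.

Answer: 5

Derivation:
Gen 0: 11010101000000
Gen 1 (rule 122): 11101010100000
Gen 2 (rule 150): 01001010110000
Gen 3 (rule 30): 11111010101000
Gen 4 (rule 122): 10001101010100
Gen 5 (rule 150): 11010001010110
Gen 6 (rule 30): 10011011010101
Gen 7 (rule 122): 01111111101010
Gen 8 (rule 150): 10111111001011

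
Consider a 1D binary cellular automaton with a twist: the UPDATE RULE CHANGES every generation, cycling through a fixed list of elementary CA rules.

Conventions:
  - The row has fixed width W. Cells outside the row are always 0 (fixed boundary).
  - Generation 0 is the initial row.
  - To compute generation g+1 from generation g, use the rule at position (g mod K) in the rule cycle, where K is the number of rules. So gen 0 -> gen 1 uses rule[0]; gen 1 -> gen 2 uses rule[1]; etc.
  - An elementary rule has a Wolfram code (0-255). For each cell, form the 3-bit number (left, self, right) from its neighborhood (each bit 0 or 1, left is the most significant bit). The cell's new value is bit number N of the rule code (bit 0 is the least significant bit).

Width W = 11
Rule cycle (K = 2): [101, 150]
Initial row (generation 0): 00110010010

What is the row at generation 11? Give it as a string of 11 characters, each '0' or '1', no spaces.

Answer: 00100010001

Derivation:
Gen 0: 00110010010
Gen 1 (rule 101): 10010010010
Gen 2 (rule 150): 11111111111
Gen 3 (rule 101): 00000000001
Gen 4 (rule 150): 00000000011
Gen 5 (rule 101): 11111111001
Gen 6 (rule 150): 01111110111
Gen 7 (rule 101): 00000011001
Gen 8 (rule 150): 00000100111
Gen 9 (rule 101): 11110100001
Gen 10 (rule 150): 01100110011
Gen 11 (rule 101): 00100010001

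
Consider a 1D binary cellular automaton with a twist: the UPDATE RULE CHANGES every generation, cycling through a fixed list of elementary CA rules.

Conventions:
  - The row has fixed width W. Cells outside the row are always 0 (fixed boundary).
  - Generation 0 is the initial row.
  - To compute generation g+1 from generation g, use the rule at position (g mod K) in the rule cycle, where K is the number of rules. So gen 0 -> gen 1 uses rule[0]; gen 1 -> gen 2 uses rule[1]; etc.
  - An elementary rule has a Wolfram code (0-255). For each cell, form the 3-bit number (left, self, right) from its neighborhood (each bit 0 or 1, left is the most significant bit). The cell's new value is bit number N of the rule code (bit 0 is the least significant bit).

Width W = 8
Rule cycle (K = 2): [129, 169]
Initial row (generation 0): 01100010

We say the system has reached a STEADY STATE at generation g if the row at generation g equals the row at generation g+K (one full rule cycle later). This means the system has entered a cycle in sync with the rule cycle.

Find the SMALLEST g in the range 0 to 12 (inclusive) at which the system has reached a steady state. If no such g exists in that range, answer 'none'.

Gen 0: 01100010
Gen 1 (rule 129): 00001000
Gen 2 (rule 169): 11100011
Gen 3 (rule 129): 01001000
Gen 4 (rule 169): 00000011
Gen 5 (rule 129): 11111000
Gen 6 (rule 169): 11110011
Gen 7 (rule 129): 01100000
Gen 8 (rule 169): 01001111
Gen 9 (rule 129): 00000110
Gen 10 (rule 169): 11110100
Gen 11 (rule 129): 01100001
Gen 12 (rule 169): 01001100
Gen 13 (rule 129): 00000001
Gen 14 (rule 169): 11111100

Answer: none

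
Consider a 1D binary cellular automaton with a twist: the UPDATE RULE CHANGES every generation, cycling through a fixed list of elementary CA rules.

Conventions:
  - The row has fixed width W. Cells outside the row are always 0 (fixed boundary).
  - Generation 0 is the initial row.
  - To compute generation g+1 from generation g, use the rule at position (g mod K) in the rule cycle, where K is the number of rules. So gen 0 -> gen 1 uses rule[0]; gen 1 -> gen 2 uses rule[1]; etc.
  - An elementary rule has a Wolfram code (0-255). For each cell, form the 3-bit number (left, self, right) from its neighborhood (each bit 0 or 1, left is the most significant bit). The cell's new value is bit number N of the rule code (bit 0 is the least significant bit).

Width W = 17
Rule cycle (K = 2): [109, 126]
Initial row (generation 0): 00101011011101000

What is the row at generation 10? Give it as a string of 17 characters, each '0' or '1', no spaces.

Gen 0: 00101011011101000
Gen 1 (rule 109): 10111111110111011
Gen 2 (rule 126): 11100000011101111
Gen 3 (rule 109): 10101111010111001
Gen 4 (rule 126): 11111001111101111
Gen 5 (rule 109): 10001001000111001
Gen 6 (rule 126): 11011111101101111
Gen 7 (rule 109): 11110000111111001
Gen 8 (rule 126): 10011001100001111
Gen 9 (rule 109): 10011001101101001
Gen 10 (rule 126): 11111111111111111

Answer: 11111111111111111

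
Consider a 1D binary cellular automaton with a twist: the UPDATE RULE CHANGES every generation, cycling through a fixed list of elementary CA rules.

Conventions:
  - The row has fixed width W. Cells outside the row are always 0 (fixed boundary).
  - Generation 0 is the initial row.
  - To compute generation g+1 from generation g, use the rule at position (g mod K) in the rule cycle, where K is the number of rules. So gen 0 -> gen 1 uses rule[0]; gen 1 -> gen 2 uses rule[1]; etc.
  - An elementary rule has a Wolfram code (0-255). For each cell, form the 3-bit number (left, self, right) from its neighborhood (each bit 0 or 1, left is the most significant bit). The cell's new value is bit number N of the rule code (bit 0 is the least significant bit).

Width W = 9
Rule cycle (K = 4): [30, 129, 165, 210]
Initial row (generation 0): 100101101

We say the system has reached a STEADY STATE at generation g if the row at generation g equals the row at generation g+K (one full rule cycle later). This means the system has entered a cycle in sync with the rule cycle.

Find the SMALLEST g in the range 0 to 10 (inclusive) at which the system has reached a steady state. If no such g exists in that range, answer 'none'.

Answer: none

Derivation:
Gen 0: 100101101
Gen 1 (rule 30): 111101001
Gen 2 (rule 129): 011000000
Gen 3 (rule 165): 000011111
Gen 4 (rule 210): 000101111
Gen 5 (rule 30): 001101000
Gen 6 (rule 129): 100000011
Gen 7 (rule 165): 101111000
Gen 8 (rule 210): 000111100
Gen 9 (rule 30): 001100010
Gen 10 (rule 129): 100001000
Gen 11 (rule 165): 101101011
Gen 12 (rule 210): 000100001
Gen 13 (rule 30): 001110011
Gen 14 (rule 129): 100100000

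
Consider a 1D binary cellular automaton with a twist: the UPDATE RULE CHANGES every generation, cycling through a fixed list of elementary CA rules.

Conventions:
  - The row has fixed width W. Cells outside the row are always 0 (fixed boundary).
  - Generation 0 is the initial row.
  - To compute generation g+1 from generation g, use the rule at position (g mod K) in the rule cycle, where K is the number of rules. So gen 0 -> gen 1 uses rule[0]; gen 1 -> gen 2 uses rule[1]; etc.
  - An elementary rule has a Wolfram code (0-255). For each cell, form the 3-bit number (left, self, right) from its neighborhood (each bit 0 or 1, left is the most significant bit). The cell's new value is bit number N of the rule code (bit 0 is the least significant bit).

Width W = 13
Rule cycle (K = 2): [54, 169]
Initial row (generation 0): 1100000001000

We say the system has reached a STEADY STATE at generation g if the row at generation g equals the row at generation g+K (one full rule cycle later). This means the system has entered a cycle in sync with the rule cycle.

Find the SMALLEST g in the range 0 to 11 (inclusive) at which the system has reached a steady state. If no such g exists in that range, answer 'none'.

Gen 0: 1100000001000
Gen 1 (rule 54): 0010000011100
Gen 2 (rule 169): 1000111011001
Gen 3 (rule 54): 1101000100111
Gen 4 (rule 169): 1010010000110
Gen 5 (rule 54): 1111111001001
Gen 6 (rule 169): 1111110000000
Gen 7 (rule 54): 0000001000000
Gen 8 (rule 169): 1111100011111
Gen 9 (rule 54): 0000010100000
Gen 10 (rule 169): 1111001001111
Gen 11 (rule 54): 0000111110000
Gen 12 (rule 169): 1110111100111
Gen 13 (rule 54): 0001000011000

Answer: none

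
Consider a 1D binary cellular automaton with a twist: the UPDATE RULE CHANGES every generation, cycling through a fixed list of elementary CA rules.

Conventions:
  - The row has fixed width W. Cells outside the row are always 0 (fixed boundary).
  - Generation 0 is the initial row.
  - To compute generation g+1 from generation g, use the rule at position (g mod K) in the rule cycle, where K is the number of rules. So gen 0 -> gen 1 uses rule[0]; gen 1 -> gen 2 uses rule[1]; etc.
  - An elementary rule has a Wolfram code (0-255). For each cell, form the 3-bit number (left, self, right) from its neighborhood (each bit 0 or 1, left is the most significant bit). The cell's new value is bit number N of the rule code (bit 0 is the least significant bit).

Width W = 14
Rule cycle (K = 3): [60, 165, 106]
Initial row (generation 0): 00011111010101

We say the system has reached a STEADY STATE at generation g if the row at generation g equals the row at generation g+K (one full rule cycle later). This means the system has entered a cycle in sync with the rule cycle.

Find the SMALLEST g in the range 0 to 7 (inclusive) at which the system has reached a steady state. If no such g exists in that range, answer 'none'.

Answer: none

Derivation:
Gen 0: 00011111010101
Gen 1 (rule 60): 00010000111111
Gen 2 (rule 165): 11010110011110
Gen 3 (rule 106): 11101110110010
Gen 4 (rule 60): 10011001101011
Gen 5 (rule 165): 10000000011100
Gen 6 (rule 106): 00000000110100
Gen 7 (rule 60): 00000000101110
Gen 8 (rule 165): 11111110110100
Gen 9 (rule 106): 10000011111000
Gen 10 (rule 60): 11000010000100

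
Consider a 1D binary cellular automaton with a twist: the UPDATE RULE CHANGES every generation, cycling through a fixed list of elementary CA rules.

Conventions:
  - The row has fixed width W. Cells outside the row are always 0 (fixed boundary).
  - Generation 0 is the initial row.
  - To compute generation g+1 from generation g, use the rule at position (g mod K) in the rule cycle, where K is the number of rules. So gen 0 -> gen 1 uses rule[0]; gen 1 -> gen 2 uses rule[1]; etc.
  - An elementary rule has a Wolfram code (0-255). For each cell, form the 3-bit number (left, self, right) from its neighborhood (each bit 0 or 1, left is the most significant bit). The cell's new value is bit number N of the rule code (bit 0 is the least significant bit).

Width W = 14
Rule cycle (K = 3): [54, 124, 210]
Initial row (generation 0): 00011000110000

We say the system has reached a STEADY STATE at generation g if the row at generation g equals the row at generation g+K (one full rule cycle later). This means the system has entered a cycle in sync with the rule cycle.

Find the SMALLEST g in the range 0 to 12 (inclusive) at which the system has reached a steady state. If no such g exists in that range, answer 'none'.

Gen 0: 00011000110000
Gen 1 (rule 54): 00100101001000
Gen 2 (rule 124): 00110111101100
Gen 3 (rule 210): 01010011100110
Gen 4 (rule 54): 11111100011001
Gen 5 (rule 124): 10000110011101
Gen 6 (rule 210): 01001011101100
Gen 7 (rule 54): 11111100010010
Gen 8 (rule 124): 10000110011011
Gen 9 (rule 210): 01001011101001
Gen 10 (rule 54): 11111100011111
Gen 11 (rule 124): 10000110010001
Gen 12 (rule 210): 01001011101010
Gen 13 (rule 54): 11111100011111
Gen 14 (rule 124): 10000110010001
Gen 15 (rule 210): 01001011101010

Answer: 10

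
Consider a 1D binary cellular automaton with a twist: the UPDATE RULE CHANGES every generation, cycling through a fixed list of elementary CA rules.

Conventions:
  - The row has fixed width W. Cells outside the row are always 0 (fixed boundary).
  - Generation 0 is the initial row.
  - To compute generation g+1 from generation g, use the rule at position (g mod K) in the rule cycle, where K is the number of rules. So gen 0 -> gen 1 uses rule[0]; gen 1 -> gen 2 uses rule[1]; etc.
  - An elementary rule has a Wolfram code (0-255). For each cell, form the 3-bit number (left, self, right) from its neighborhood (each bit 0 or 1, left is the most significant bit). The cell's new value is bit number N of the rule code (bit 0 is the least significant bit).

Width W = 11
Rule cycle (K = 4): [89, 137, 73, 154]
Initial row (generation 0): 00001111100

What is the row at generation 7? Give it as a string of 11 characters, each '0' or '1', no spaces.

Gen 0: 00001111100
Gen 1 (rule 89): 11101000111
Gen 2 (rule 137): 11000010110
Gen 3 (rule 73): 11011000110
Gen 4 (rule 154): 10010101101
Gen 5 (rule 89): 01000001100
Gen 6 (rule 137): 00011101001
Gen 7 (rule 73): 11010100000

Answer: 11010100000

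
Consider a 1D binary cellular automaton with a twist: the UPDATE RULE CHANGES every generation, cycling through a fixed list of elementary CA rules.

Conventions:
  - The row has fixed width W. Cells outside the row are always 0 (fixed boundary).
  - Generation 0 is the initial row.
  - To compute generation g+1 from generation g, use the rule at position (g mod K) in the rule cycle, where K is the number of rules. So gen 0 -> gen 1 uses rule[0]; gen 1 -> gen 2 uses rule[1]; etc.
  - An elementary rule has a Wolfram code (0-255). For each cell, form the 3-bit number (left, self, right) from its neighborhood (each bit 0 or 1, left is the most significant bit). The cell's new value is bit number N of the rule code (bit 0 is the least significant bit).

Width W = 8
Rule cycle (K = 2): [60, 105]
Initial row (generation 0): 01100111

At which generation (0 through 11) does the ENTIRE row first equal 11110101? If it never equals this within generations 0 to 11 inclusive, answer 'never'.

Answer: 5

Derivation:
Gen 0: 01100111
Gen 1 (rule 60): 01010100
Gen 2 (rule 105): 00101001
Gen 3 (rule 60): 00111101
Gen 4 (rule 105): 10100110
Gen 5 (rule 60): 11110101
Gen 6 (rule 105): 10011010
Gen 7 (rule 60): 11010111
Gen 8 (rule 105): 11101101
Gen 9 (rule 60): 10011011
Gen 10 (rule 105): 00011111
Gen 11 (rule 60): 00010000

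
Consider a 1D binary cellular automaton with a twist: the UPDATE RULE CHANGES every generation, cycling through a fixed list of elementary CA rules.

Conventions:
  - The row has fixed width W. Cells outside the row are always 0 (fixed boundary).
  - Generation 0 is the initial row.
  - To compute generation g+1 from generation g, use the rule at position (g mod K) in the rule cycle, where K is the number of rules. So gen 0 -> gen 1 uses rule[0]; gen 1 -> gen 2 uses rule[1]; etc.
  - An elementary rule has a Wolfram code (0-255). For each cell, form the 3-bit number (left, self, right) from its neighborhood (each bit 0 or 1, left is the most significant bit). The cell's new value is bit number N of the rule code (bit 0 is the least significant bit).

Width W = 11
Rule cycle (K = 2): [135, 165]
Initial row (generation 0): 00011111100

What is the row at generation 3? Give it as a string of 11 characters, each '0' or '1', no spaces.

Gen 0: 00011111100
Gen 1 (rule 135): 11101111001
Gen 2 (rule 165): 01010110001
Gen 3 (rule 135): 11010000111

Answer: 11010000111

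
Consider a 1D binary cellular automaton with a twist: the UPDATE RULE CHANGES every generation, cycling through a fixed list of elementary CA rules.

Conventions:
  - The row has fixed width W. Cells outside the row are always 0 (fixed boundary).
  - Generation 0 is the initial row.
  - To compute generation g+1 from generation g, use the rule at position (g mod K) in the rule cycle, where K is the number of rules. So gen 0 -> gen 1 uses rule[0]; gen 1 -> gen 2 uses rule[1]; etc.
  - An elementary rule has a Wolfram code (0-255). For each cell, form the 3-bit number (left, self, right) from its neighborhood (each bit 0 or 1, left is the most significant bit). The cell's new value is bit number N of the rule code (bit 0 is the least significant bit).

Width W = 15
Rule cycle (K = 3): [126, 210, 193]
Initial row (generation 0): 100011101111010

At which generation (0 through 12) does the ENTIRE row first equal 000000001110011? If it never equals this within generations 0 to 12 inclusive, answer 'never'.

Gen 0: 100011101111010
Gen 1 (rule 126): 110110111001111
Gen 2 (rule 210): 010010011110111
Gen 3 (rule 193): 000000001110011
Gen 4 (rule 126): 000000011011111
Gen 5 (rule 210): 000000101001111
Gen 6 (rule 193): 111110000000111
Gen 7 (rule 126): 100011000001101
Gen 8 (rule 210): 010101100010100
Gen 9 (rule 193): 000000101000001
Gen 10 (rule 126): 000001111100011
Gen 11 (rule 210): 000010111110101
Gen 12 (rule 193): 111000011110000

Answer: 3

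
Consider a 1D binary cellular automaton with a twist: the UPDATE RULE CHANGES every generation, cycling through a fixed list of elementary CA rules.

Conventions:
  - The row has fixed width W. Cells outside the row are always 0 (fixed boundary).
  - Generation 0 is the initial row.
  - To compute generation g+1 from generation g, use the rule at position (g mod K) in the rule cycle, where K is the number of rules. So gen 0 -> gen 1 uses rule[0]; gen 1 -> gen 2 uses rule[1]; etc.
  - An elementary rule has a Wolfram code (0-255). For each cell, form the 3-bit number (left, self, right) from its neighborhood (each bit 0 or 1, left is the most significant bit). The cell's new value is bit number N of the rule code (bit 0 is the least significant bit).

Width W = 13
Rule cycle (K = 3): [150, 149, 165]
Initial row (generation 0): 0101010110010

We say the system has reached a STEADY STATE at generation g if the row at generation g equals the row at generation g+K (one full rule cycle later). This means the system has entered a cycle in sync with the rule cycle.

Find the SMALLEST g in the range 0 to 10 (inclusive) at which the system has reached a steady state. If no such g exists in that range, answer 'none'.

Gen 0: 0101010110010
Gen 1 (rule 150): 1101010001111
Gen 2 (rule 149): 0001011100110
Gen 3 (rule 165): 1101101000000
Gen 4 (rule 150): 0000001100000
Gen 5 (rule 149): 1111100011111
Gen 6 (rule 165): 0111001001110
Gen 7 (rule 150): 1010111110101
Gen 8 (rule 149): 1010011100101
Gen 9 (rule 165): 1110001000111
Gen 10 (rule 150): 0101011101010
Gen 11 (rule 149): 0101001001011
Gen 12 (rule 165): 0111001001100
Gen 13 (rule 150): 1010111110010

Answer: none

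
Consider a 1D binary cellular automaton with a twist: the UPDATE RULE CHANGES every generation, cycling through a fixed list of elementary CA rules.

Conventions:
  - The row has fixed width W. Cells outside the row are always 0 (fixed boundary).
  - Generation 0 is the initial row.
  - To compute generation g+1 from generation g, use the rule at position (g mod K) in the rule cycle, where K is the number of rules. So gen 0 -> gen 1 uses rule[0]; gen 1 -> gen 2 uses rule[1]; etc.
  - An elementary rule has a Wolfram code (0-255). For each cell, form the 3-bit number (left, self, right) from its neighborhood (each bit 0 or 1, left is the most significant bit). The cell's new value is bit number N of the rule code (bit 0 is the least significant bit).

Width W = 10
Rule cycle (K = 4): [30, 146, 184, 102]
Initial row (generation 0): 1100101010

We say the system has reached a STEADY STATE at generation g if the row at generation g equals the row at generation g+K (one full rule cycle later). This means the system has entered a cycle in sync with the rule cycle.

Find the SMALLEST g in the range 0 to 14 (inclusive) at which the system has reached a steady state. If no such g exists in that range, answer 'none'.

Gen 0: 1100101010
Gen 1 (rule 30): 1011101011
Gen 2 (rule 146): 0001000000
Gen 3 (rule 184): 0000100000
Gen 4 (rule 102): 0001100000
Gen 5 (rule 30): 0011010000
Gen 6 (rule 146): 0100001000
Gen 7 (rule 184): 0010000100
Gen 8 (rule 102): 0110001100
Gen 9 (rule 30): 1101011010
Gen 10 (rule 146): 0000000001
Gen 11 (rule 184): 0000000000
Gen 12 (rule 102): 0000000000
Gen 13 (rule 30): 0000000000
Gen 14 (rule 146): 0000000000
Gen 15 (rule 184): 0000000000
Gen 16 (rule 102): 0000000000
Gen 17 (rule 30): 0000000000
Gen 18 (rule 146): 0000000000

Answer: 11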